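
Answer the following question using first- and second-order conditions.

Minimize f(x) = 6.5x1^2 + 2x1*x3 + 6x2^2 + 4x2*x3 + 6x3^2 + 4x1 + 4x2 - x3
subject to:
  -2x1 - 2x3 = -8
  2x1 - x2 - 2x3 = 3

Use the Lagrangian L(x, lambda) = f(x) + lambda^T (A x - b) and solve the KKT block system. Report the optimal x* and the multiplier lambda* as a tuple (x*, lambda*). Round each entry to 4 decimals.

Form the Lagrangian:
  L(x, lambda) = (1/2) x^T Q x + c^T x + lambda^T (A x - b)
Stationarity (grad_x L = 0): Q x + c + A^T lambda = 0.
Primal feasibility: A x = b.

This gives the KKT block system:
  [ Q   A^T ] [ x     ]   [-c ]
  [ A    0  ] [ lambda ] = [ b ]

Solving the linear system:
  x*      = (2.4254, -1.2983, 1.5746)
  lambda* = (14.058, -5.2818)
  f(x*)   = 65.6215

x* = (2.4254, -1.2983, 1.5746), lambda* = (14.058, -5.2818)


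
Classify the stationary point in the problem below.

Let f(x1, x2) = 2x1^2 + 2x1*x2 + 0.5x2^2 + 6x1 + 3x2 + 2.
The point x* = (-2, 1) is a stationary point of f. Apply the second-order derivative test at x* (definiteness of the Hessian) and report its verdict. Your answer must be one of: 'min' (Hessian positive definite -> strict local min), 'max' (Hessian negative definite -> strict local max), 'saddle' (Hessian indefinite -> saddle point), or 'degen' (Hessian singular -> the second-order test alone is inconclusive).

Compute the Hessian H = grad^2 f:
  H = [[4, 2], [2, 1]]
Verify stationarity: grad f(x*) = H x* + g = (0, 0).
Eigenvalues of H: 0, 5.
H has a zero eigenvalue (singular; positive semidefinite but not definite), so H is neither positive definite, negative definite, nor indefinite. The second-order test alone is inconclusive -> degen.
(Indeed, f is constant along the null direction of H through x*, so x* is not a strict local extremum.)

degen


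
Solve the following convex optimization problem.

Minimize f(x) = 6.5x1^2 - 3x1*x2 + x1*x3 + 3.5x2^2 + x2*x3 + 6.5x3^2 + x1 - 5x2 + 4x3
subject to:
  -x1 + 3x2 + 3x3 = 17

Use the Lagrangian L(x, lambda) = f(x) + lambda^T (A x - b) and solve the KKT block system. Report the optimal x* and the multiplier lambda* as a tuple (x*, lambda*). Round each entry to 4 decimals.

Form the Lagrangian:
  L(x, lambda) = (1/2) x^T Q x + c^T x + lambda^T (A x - b)
Stationarity (grad_x L = 0): Q x + c + A^T lambda = 0.
Primal feasibility: A x = b.

This gives the KKT block system:
  [ Q   A^T ] [ x     ]   [-c ]
  [ A    0  ] [ lambda ] = [ b ]

Solving the linear system:
  x*      = (0.1442, 4.3419, 1.3729)
  lambda* = (-8.7778)
  f(x*)   = 66.5743

x* = (0.1442, 4.3419, 1.3729), lambda* = (-8.7778)


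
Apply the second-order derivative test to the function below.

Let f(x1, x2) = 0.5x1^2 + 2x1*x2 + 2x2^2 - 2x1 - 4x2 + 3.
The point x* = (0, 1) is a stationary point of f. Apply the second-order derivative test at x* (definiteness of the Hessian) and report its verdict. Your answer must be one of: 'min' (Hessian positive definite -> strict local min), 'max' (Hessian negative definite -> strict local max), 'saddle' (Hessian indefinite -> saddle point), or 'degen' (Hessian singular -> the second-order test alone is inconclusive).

Compute the Hessian H = grad^2 f:
  H = [[1, 2], [2, 4]]
Verify stationarity: grad f(x*) = H x* + g = (0, 0).
Eigenvalues of H: 0, 5.
H has a zero eigenvalue (singular; positive semidefinite but not definite), so H is neither positive definite, negative definite, nor indefinite. The second-order test alone is inconclusive -> degen.
(Indeed, f is constant along the null direction of H through x*, so x* is not a strict local extremum.)

degen


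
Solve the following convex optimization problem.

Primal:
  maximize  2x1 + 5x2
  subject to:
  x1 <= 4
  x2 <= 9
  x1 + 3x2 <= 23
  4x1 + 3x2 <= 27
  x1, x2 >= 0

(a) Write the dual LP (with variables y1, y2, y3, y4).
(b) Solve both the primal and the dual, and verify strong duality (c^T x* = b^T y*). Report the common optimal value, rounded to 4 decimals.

The standard primal-dual pair for 'max c^T x s.t. A x <= b, x >= 0' is:
  Dual:  min b^T y  s.t.  A^T y >= c,  y >= 0.

So the dual LP is:
  minimize  4y1 + 9y2 + 23y3 + 27y4
  subject to:
    y1 + y3 + 4y4 >= 2
    y2 + 3y3 + 3y4 >= 5
    y1, y2, y3, y4 >= 0

Solving the primal: x* = (1.3333, 7.2222).
  primal value c^T x* = 38.7778.
Solving the dual: y* = (0, 0, 1.5556, 0.1111).
  dual value b^T y* = 38.7778.
Strong duality: c^T x* = b^T y*. Confirmed.

38.7778


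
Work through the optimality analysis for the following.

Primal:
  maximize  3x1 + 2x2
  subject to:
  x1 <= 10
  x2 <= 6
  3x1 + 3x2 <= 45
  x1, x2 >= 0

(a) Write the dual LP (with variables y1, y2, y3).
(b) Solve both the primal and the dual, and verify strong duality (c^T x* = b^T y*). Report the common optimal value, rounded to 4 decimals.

The standard primal-dual pair for 'max c^T x s.t. A x <= b, x >= 0' is:
  Dual:  min b^T y  s.t.  A^T y >= c,  y >= 0.

So the dual LP is:
  minimize  10y1 + 6y2 + 45y3
  subject to:
    y1 + 3y3 >= 3
    y2 + 3y3 >= 2
    y1, y2, y3 >= 0

Solving the primal: x* = (10, 5).
  primal value c^T x* = 40.
Solving the dual: y* = (1, 0, 0.6667).
  dual value b^T y* = 40.
Strong duality: c^T x* = b^T y*. Confirmed.

40


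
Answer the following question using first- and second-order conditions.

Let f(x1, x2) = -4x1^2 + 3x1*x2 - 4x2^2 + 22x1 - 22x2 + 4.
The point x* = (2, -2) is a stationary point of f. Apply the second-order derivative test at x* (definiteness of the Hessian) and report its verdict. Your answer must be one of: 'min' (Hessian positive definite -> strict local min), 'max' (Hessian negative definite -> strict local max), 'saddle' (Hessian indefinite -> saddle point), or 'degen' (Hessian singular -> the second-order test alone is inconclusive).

Compute the Hessian H = grad^2 f:
  H = [[-8, 3], [3, -8]]
Verify stationarity: grad f(x*) = H x* + g = (0, 0).
Eigenvalues of H: -11, -5.
Both eigenvalues < 0, so H is negative definite -> x* is a strict local max.

max


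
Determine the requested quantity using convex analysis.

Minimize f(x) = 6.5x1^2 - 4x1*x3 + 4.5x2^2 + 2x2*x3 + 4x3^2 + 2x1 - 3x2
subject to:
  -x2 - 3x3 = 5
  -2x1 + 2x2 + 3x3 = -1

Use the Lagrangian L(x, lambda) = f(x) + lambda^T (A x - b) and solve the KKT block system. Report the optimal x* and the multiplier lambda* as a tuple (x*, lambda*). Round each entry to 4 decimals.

Form the Lagrangian:
  L(x, lambda) = (1/2) x^T Q x + c^T x + lambda^T (A x - b)
Stationarity (grad_x L = 0): Q x + c + A^T lambda = 0.
Primal feasibility: A x = b.

This gives the KKT block system:
  [ Q   A^T ] [ x     ]   [-c ]
  [ A    0  ] [ lambda ] = [ b ]

Solving the linear system:
  x*      = (-1.4968, 1.0063, -2.0021)
  lambda* = (-7.3975, -4.7252)
  f(x*)   = 13.1247

x* = (-1.4968, 1.0063, -2.0021), lambda* = (-7.3975, -4.7252)


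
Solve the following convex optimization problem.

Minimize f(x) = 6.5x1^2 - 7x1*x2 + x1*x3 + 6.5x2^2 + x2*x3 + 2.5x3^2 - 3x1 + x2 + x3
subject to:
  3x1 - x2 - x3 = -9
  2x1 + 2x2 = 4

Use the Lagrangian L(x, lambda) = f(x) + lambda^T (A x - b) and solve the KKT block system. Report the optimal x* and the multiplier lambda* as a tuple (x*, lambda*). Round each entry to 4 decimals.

Form the Lagrangian:
  L(x, lambda) = (1/2) x^T Q x + c^T x + lambda^T (A x - b)
Stationarity (grad_x L = 0): Q x + c + A^T lambda = 0.
Primal feasibility: A x = b.

This gives the KKT block system:
  [ Q   A^T ] [ x     ]   [-c ]
  [ A    0  ] [ lambda ] = [ b ]

Solving the linear system:
  x*      = (-0.9, 2.9, 3.4)
  lambda* = (20, -14.2)
  f(x*)   = 122.9

x* = (-0.9, 2.9, 3.4), lambda* = (20, -14.2)


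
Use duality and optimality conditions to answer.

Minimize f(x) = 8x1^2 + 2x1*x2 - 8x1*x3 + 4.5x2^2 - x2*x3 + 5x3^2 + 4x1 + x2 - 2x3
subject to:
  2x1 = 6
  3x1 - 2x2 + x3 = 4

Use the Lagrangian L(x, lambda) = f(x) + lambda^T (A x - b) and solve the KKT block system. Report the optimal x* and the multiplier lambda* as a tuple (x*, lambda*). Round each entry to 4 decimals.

Form the Lagrangian:
  L(x, lambda) = (1/2) x^T Q x + c^T x + lambda^T (A x - b)
Stationarity (grad_x L = 0): Q x + c + A^T lambda = 0.
Primal feasibility: A x = b.

This gives the KKT block system:
  [ Q   A^T ] [ x     ]   [-c ]
  [ A    0  ] [ lambda ] = [ b ]

Solving the linear system:
  x*      = (3, 3.1111, 1.2222)
  lambda* = (-49.5556, 16.8889)
  f(x*)   = 121.2222

x* = (3, 3.1111, 1.2222), lambda* = (-49.5556, 16.8889)


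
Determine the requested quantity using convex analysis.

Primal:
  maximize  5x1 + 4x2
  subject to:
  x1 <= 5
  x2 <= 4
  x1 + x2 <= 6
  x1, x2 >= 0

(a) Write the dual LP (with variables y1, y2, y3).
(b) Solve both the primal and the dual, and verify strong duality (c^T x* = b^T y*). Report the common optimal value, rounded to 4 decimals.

The standard primal-dual pair for 'max c^T x s.t. A x <= b, x >= 0' is:
  Dual:  min b^T y  s.t.  A^T y >= c,  y >= 0.

So the dual LP is:
  minimize  5y1 + 4y2 + 6y3
  subject to:
    y1 + y3 >= 5
    y2 + y3 >= 4
    y1, y2, y3 >= 0

Solving the primal: x* = (5, 1).
  primal value c^T x* = 29.
Solving the dual: y* = (1, 0, 4).
  dual value b^T y* = 29.
Strong duality: c^T x* = b^T y*. Confirmed.

29


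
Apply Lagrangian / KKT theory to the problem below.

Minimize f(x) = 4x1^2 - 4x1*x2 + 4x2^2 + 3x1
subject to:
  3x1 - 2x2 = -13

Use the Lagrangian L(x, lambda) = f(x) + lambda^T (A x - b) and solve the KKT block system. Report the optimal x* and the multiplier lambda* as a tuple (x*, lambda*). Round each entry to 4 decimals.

Form the Lagrangian:
  L(x, lambda) = (1/2) x^T Q x + c^T x + lambda^T (A x - b)
Stationarity (grad_x L = 0): Q x + c + A^T lambda = 0.
Primal feasibility: A x = b.

This gives the KKT block system:
  [ Q   A^T ] [ x     ]   [-c ]
  [ A    0  ] [ lambda ] = [ b ]

Solving the linear system:
  x*      = (-3.9286, 0.6071)
  lambda* = (10.2857)
  f(x*)   = 60.9643

x* = (-3.9286, 0.6071), lambda* = (10.2857)


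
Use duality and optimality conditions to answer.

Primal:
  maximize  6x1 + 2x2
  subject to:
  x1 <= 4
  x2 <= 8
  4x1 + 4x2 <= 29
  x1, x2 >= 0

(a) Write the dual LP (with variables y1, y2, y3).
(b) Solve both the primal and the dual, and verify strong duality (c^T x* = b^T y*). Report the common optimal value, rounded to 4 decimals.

The standard primal-dual pair for 'max c^T x s.t. A x <= b, x >= 0' is:
  Dual:  min b^T y  s.t.  A^T y >= c,  y >= 0.

So the dual LP is:
  minimize  4y1 + 8y2 + 29y3
  subject to:
    y1 + 4y3 >= 6
    y2 + 4y3 >= 2
    y1, y2, y3 >= 0

Solving the primal: x* = (4, 3.25).
  primal value c^T x* = 30.5.
Solving the dual: y* = (4, 0, 0.5).
  dual value b^T y* = 30.5.
Strong duality: c^T x* = b^T y*. Confirmed.

30.5


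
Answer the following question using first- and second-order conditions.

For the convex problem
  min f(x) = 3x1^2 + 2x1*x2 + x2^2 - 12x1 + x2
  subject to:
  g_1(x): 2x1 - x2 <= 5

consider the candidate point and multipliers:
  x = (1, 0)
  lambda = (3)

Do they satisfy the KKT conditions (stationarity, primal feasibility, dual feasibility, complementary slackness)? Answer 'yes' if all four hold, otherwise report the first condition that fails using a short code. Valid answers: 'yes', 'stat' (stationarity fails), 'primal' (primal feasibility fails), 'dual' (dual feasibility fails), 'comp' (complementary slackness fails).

Gradient of f: grad f(x) = Q x + c = (-6, 3)
Constraint values g_i(x) = a_i^T x - b_i:
  g_1((1, 0)) = -3
Stationarity residual: grad f(x) + sum_i lambda_i a_i = (0, 0)
  -> stationarity OK
Primal feasibility (all g_i <= 0): OK
Dual feasibility (all lambda_i >= 0): OK
Complementary slackness (lambda_i * g_i(x) = 0 for all i): FAILS

Verdict: the first failing condition is complementary_slackness -> comp.

comp


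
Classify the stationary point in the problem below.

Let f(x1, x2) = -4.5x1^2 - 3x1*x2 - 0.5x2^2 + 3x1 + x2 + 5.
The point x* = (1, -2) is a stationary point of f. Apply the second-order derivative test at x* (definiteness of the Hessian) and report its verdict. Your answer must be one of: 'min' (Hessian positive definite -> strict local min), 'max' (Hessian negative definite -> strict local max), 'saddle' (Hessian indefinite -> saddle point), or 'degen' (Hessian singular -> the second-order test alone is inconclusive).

Compute the Hessian H = grad^2 f:
  H = [[-9, -3], [-3, -1]]
Verify stationarity: grad f(x*) = H x* + g = (0, 0).
Eigenvalues of H: -10, 0.
H has a zero eigenvalue (singular; negative semidefinite but not definite), so H is neither positive definite, negative definite, nor indefinite. The second-order test alone is inconclusive -> degen.
(Indeed, f is constant along the null direction of H through x*, so x* is not a strict local extremum.)

degen


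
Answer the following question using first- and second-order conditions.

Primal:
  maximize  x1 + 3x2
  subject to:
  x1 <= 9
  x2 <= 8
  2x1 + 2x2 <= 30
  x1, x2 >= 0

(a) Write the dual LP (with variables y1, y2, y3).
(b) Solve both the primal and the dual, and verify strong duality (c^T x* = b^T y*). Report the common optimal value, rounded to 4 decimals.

The standard primal-dual pair for 'max c^T x s.t. A x <= b, x >= 0' is:
  Dual:  min b^T y  s.t.  A^T y >= c,  y >= 0.

So the dual LP is:
  minimize  9y1 + 8y2 + 30y3
  subject to:
    y1 + 2y3 >= 1
    y2 + 2y3 >= 3
    y1, y2, y3 >= 0

Solving the primal: x* = (7, 8).
  primal value c^T x* = 31.
Solving the dual: y* = (0, 2, 0.5).
  dual value b^T y* = 31.
Strong duality: c^T x* = b^T y*. Confirmed.

31


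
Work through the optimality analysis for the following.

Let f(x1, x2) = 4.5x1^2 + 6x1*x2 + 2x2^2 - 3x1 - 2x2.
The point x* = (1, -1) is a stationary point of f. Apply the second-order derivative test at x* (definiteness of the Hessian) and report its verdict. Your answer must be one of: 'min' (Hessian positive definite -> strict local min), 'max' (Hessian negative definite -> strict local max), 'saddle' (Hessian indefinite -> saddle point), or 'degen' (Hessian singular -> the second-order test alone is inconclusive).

Compute the Hessian H = grad^2 f:
  H = [[9, 6], [6, 4]]
Verify stationarity: grad f(x*) = H x* + g = (0, 0).
Eigenvalues of H: 0, 13.
H has a zero eigenvalue (singular; positive semidefinite but not definite), so H is neither positive definite, negative definite, nor indefinite. The second-order test alone is inconclusive -> degen.
(Indeed, f is constant along the null direction of H through x*, so x* is not a strict local extremum.)

degen


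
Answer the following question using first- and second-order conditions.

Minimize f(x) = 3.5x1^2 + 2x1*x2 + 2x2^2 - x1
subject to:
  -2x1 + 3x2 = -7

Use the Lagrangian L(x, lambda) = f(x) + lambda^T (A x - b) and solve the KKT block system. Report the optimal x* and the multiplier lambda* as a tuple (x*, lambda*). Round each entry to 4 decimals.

Form the Lagrangian:
  L(x, lambda) = (1/2) x^T Q x + c^T x + lambda^T (A x - b)
Stationarity (grad_x L = 0): Q x + c + A^T lambda = 0.
Primal feasibility: A x = b.

This gives the KKT block system:
  [ Q   A^T ] [ x     ]   [-c ]
  [ A    0  ] [ lambda ] = [ b ]

Solving the linear system:
  x*      = (1.0388, -1.6408)
  lambda* = (1.4951)
  f(x*)   = 4.7136

x* = (1.0388, -1.6408), lambda* = (1.4951)


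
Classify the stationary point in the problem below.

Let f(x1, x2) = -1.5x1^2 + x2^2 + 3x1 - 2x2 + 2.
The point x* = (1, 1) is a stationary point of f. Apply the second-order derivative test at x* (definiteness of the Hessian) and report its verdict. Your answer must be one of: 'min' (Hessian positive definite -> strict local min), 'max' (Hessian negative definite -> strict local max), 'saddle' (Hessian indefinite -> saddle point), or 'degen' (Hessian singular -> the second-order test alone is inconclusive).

Compute the Hessian H = grad^2 f:
  H = [[-3, 0], [0, 2]]
Verify stationarity: grad f(x*) = H x* + g = (0, 0).
Eigenvalues of H: -3, 2.
Eigenvalues have mixed signs, so H is indefinite -> x* is a saddle point.

saddle


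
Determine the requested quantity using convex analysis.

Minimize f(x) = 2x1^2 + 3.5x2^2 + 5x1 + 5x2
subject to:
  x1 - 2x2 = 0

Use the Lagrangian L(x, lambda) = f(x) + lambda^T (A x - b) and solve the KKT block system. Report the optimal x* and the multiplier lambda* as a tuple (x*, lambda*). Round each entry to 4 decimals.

Form the Lagrangian:
  L(x, lambda) = (1/2) x^T Q x + c^T x + lambda^T (A x - b)
Stationarity (grad_x L = 0): Q x + c + A^T lambda = 0.
Primal feasibility: A x = b.

This gives the KKT block system:
  [ Q   A^T ] [ x     ]   [-c ]
  [ A    0  ] [ lambda ] = [ b ]

Solving the linear system:
  x*      = (-1.3043, -0.6522)
  lambda* = (0.2174)
  f(x*)   = -4.8913

x* = (-1.3043, -0.6522), lambda* = (0.2174)


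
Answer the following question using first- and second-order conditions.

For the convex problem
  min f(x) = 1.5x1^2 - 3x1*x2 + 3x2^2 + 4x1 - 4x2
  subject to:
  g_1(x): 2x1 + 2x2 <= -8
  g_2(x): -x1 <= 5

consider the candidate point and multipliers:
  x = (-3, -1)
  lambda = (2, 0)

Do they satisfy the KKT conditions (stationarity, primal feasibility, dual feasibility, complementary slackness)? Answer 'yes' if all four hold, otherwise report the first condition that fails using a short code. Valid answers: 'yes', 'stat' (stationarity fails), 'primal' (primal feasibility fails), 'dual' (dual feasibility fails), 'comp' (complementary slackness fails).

Gradient of f: grad f(x) = Q x + c = (-2, -1)
Constraint values g_i(x) = a_i^T x - b_i:
  g_1((-3, -1)) = 0
  g_2((-3, -1)) = -2
Stationarity residual: grad f(x) + sum_i lambda_i a_i = (2, 3)
  -> stationarity FAILS
Primal feasibility (all g_i <= 0): OK
Dual feasibility (all lambda_i >= 0): OK
Complementary slackness (lambda_i * g_i(x) = 0 for all i): OK

Verdict: the first failing condition is stationarity -> stat.

stat


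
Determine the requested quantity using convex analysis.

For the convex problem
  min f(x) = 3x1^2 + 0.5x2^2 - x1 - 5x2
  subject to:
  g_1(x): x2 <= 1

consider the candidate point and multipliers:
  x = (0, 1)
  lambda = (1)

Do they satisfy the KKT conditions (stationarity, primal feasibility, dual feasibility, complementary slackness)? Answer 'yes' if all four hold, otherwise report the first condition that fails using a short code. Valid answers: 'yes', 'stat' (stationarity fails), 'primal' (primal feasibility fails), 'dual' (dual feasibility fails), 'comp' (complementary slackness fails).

Gradient of f: grad f(x) = Q x + c = (-1, -4)
Constraint values g_i(x) = a_i^T x - b_i:
  g_1((0, 1)) = 0
Stationarity residual: grad f(x) + sum_i lambda_i a_i = (-1, -3)
  -> stationarity FAILS
Primal feasibility (all g_i <= 0): OK
Dual feasibility (all lambda_i >= 0): OK
Complementary slackness (lambda_i * g_i(x) = 0 for all i): OK

Verdict: the first failing condition is stationarity -> stat.

stat


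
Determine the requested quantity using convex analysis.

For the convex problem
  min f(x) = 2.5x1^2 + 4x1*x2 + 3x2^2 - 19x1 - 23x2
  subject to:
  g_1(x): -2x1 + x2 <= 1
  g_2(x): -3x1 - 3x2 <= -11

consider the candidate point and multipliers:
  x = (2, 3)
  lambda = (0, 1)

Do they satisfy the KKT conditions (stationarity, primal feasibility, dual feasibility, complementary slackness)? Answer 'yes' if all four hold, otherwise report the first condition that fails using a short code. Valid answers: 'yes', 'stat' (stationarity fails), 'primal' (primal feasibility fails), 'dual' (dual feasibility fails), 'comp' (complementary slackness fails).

Gradient of f: grad f(x) = Q x + c = (3, 3)
Constraint values g_i(x) = a_i^T x - b_i:
  g_1((2, 3)) = -2
  g_2((2, 3)) = -4
Stationarity residual: grad f(x) + sum_i lambda_i a_i = (0, 0)
  -> stationarity OK
Primal feasibility (all g_i <= 0): OK
Dual feasibility (all lambda_i >= 0): OK
Complementary slackness (lambda_i * g_i(x) = 0 for all i): FAILS

Verdict: the first failing condition is complementary_slackness -> comp.

comp


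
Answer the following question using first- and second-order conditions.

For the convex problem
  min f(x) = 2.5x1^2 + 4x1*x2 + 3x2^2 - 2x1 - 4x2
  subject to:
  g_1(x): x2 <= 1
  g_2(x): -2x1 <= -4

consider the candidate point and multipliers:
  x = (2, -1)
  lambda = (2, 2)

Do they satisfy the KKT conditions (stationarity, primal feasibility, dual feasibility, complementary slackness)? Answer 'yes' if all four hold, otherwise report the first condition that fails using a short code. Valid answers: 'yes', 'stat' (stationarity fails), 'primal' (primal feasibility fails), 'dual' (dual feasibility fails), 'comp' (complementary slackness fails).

Gradient of f: grad f(x) = Q x + c = (4, -2)
Constraint values g_i(x) = a_i^T x - b_i:
  g_1((2, -1)) = -2
  g_2((2, -1)) = 0
Stationarity residual: grad f(x) + sum_i lambda_i a_i = (0, 0)
  -> stationarity OK
Primal feasibility (all g_i <= 0): OK
Dual feasibility (all lambda_i >= 0): OK
Complementary slackness (lambda_i * g_i(x) = 0 for all i): FAILS

Verdict: the first failing condition is complementary_slackness -> comp.

comp


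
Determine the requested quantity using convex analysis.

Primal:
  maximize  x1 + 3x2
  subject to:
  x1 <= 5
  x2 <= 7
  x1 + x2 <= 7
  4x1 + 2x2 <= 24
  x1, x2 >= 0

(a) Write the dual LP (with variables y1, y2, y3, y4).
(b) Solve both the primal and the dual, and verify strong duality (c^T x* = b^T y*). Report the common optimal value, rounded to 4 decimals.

The standard primal-dual pair for 'max c^T x s.t. A x <= b, x >= 0' is:
  Dual:  min b^T y  s.t.  A^T y >= c,  y >= 0.

So the dual LP is:
  minimize  5y1 + 7y2 + 7y3 + 24y4
  subject to:
    y1 + y3 + 4y4 >= 1
    y2 + y3 + 2y4 >= 3
    y1, y2, y3, y4 >= 0

Solving the primal: x* = (0, 7).
  primal value c^T x* = 21.
Solving the dual: y* = (0, 2, 1, 0).
  dual value b^T y* = 21.
Strong duality: c^T x* = b^T y*. Confirmed.

21


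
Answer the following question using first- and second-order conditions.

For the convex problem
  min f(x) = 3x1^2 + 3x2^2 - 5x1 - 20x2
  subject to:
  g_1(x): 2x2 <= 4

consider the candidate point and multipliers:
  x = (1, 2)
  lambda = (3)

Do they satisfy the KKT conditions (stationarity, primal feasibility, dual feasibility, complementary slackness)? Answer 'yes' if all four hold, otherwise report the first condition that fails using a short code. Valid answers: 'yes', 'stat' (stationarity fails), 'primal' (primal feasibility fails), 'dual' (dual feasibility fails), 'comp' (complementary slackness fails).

Gradient of f: grad f(x) = Q x + c = (1, -8)
Constraint values g_i(x) = a_i^T x - b_i:
  g_1((1, 2)) = 0
Stationarity residual: grad f(x) + sum_i lambda_i a_i = (1, -2)
  -> stationarity FAILS
Primal feasibility (all g_i <= 0): OK
Dual feasibility (all lambda_i >= 0): OK
Complementary slackness (lambda_i * g_i(x) = 0 for all i): OK

Verdict: the first failing condition is stationarity -> stat.

stat


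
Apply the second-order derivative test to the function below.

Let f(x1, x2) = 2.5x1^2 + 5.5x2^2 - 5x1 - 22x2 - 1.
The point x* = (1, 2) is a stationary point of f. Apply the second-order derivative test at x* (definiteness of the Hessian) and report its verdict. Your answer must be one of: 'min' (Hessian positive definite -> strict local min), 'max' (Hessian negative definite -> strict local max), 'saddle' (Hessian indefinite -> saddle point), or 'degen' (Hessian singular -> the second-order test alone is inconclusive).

Compute the Hessian H = grad^2 f:
  H = [[5, 0], [0, 11]]
Verify stationarity: grad f(x*) = H x* + g = (0, 0).
Eigenvalues of H: 5, 11.
Both eigenvalues > 0, so H is positive definite -> x* is a strict local min.

min


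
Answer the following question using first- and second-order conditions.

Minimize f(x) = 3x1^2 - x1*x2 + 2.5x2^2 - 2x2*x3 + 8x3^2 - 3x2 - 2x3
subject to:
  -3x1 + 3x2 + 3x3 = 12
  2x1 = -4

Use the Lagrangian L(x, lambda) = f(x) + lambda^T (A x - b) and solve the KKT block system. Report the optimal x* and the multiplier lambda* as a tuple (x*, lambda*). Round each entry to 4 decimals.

Form the Lagrangian:
  L(x, lambda) = (1/2) x^T Q x + c^T x + lambda^T (A x - b)
Stationarity (grad_x L = 0): Q x + c + A^T lambda = 0.
Primal feasibility: A x = b.

This gives the KKT block system:
  [ Q   A^T ] [ x     ]   [-c ]
  [ A    0  ] [ lambda ] = [ b ]

Solving the linear system:
  x*      = (-2, 1.4, 0.6)
  lambda* = (-1.6, 4.3)
  f(x*)   = 15.5

x* = (-2, 1.4, 0.6), lambda* = (-1.6, 4.3)


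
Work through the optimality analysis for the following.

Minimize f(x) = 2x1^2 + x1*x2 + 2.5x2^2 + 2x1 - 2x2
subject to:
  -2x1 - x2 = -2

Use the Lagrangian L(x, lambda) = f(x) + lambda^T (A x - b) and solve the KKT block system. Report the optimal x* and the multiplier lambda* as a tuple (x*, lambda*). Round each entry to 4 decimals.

Form the Lagrangian:
  L(x, lambda) = (1/2) x^T Q x + c^T x + lambda^T (A x - b)
Stationarity (grad_x L = 0): Q x + c + A^T lambda = 0.
Primal feasibility: A x = b.

This gives the KKT block system:
  [ Q   A^T ] [ x     ]   [-c ]
  [ A    0  ] [ lambda ] = [ b ]

Solving the linear system:
  x*      = (0.6, 0.8)
  lambda* = (2.6)
  f(x*)   = 2.4

x* = (0.6, 0.8), lambda* = (2.6)


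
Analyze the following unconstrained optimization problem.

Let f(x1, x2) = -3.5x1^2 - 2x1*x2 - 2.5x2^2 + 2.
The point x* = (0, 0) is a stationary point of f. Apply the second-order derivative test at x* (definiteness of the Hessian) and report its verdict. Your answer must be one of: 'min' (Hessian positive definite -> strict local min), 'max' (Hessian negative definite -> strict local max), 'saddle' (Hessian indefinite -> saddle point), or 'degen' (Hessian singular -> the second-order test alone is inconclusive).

Compute the Hessian H = grad^2 f:
  H = [[-7, -2], [-2, -5]]
Verify stationarity: grad f(x*) = H x* + g = (0, 0).
Eigenvalues of H: -8.2361, -3.7639.
Both eigenvalues < 0, so H is negative definite -> x* is a strict local max.

max


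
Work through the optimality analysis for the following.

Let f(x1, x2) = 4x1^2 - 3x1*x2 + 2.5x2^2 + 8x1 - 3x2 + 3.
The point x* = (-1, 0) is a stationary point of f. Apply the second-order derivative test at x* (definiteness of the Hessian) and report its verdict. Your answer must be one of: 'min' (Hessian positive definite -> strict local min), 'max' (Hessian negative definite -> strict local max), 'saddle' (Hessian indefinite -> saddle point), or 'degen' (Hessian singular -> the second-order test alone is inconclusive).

Compute the Hessian H = grad^2 f:
  H = [[8, -3], [-3, 5]]
Verify stationarity: grad f(x*) = H x* + g = (0, 0).
Eigenvalues of H: 3.1459, 9.8541.
Both eigenvalues > 0, so H is positive definite -> x* is a strict local min.

min


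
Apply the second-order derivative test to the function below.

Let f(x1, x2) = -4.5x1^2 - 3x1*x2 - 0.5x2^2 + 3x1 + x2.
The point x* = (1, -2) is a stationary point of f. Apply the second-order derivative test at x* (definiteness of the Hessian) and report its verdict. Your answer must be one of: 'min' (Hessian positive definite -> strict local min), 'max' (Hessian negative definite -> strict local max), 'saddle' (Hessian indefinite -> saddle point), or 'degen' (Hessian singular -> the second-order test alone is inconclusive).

Compute the Hessian H = grad^2 f:
  H = [[-9, -3], [-3, -1]]
Verify stationarity: grad f(x*) = H x* + g = (0, 0).
Eigenvalues of H: -10, 0.
H has a zero eigenvalue (singular; negative semidefinite but not definite), so H is neither positive definite, negative definite, nor indefinite. The second-order test alone is inconclusive -> degen.
(Indeed, f is constant along the null direction of H through x*, so x* is not a strict local extremum.)

degen


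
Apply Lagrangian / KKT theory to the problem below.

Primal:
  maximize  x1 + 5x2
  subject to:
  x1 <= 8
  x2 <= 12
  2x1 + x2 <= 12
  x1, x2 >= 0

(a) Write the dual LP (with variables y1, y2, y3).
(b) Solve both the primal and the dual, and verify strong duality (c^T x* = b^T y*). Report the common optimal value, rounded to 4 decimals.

The standard primal-dual pair for 'max c^T x s.t. A x <= b, x >= 0' is:
  Dual:  min b^T y  s.t.  A^T y >= c,  y >= 0.

So the dual LP is:
  minimize  8y1 + 12y2 + 12y3
  subject to:
    y1 + 2y3 >= 1
    y2 + y3 >= 5
    y1, y2, y3 >= 0

Solving the primal: x* = (0, 12).
  primal value c^T x* = 60.
Solving the dual: y* = (0, 4.5, 0.5).
  dual value b^T y* = 60.
Strong duality: c^T x* = b^T y*. Confirmed.

60


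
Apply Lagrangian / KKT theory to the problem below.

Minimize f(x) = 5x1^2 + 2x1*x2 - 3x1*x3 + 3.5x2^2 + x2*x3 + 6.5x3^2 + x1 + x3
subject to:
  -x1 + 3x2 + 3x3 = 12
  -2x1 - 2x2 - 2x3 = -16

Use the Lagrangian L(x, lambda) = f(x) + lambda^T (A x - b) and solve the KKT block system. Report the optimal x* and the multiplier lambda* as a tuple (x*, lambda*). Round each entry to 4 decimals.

Form the Lagrangian:
  L(x, lambda) = (1/2) x^T Q x + c^T x + lambda^T (A x - b)
Stationarity (grad_x L = 0): Q x + c + A^T lambda = 0.
Primal feasibility: A x = b.

This gives the KKT block system:
  [ Q   A^T ] [ x     ]   [-c ]
  [ A    0  ] [ lambda ] = [ b ]

Solving the linear system:
  x*      = (3, 2.5556, 2.4444)
  lambda* = (0.6111, 14.0833)
  f(x*)   = 111.7222

x* = (3, 2.5556, 2.4444), lambda* = (0.6111, 14.0833)


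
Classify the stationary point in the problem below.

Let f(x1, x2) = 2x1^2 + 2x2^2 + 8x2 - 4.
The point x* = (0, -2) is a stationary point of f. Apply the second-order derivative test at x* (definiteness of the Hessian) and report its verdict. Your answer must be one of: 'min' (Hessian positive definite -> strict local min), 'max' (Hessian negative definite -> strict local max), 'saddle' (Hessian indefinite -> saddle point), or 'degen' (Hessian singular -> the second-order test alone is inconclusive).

Compute the Hessian H = grad^2 f:
  H = [[4, 0], [0, 4]]
Verify stationarity: grad f(x*) = H x* + g = (0, 0).
Eigenvalues of H: 4, 4.
Both eigenvalues > 0, so H is positive definite -> x* is a strict local min.

min


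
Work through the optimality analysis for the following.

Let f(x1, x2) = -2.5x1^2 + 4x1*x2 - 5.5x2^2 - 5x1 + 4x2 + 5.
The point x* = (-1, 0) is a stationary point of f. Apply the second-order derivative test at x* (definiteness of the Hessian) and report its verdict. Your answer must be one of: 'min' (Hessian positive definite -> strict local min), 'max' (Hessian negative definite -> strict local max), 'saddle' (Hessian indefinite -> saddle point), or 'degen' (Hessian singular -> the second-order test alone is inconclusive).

Compute the Hessian H = grad^2 f:
  H = [[-5, 4], [4, -11]]
Verify stationarity: grad f(x*) = H x* + g = (0, 0).
Eigenvalues of H: -13, -3.
Both eigenvalues < 0, so H is negative definite -> x* is a strict local max.

max


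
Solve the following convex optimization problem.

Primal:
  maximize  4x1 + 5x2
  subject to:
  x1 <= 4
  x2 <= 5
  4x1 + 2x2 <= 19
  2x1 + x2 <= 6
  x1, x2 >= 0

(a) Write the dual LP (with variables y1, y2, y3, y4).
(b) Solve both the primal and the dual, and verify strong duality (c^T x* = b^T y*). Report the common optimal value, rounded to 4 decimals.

The standard primal-dual pair for 'max c^T x s.t. A x <= b, x >= 0' is:
  Dual:  min b^T y  s.t.  A^T y >= c,  y >= 0.

So the dual LP is:
  minimize  4y1 + 5y2 + 19y3 + 6y4
  subject to:
    y1 + 4y3 + 2y4 >= 4
    y2 + 2y3 + y4 >= 5
    y1, y2, y3, y4 >= 0

Solving the primal: x* = (0.5, 5).
  primal value c^T x* = 27.
Solving the dual: y* = (0, 3, 0, 2).
  dual value b^T y* = 27.
Strong duality: c^T x* = b^T y*. Confirmed.

27


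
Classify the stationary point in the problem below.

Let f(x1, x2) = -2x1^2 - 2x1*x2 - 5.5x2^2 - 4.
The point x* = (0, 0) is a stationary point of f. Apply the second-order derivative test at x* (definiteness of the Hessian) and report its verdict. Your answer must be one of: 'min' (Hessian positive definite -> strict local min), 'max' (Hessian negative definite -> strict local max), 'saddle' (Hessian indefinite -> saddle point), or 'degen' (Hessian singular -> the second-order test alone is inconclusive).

Compute the Hessian H = grad^2 f:
  H = [[-4, -2], [-2, -11]]
Verify stationarity: grad f(x*) = H x* + g = (0, 0).
Eigenvalues of H: -11.5311, -3.4689.
Both eigenvalues < 0, so H is negative definite -> x* is a strict local max.

max


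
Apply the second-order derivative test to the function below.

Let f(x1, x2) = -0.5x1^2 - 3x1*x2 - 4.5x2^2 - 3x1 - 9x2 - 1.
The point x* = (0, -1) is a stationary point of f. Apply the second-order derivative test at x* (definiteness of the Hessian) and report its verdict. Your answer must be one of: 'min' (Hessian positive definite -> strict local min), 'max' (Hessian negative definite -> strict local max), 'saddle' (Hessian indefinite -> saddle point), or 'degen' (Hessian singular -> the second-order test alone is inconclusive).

Compute the Hessian H = grad^2 f:
  H = [[-1, -3], [-3, -9]]
Verify stationarity: grad f(x*) = H x* + g = (0, 0).
Eigenvalues of H: -10, 0.
H has a zero eigenvalue (singular; negative semidefinite but not definite), so H is neither positive definite, negative definite, nor indefinite. The second-order test alone is inconclusive -> degen.
(Indeed, f is constant along the null direction of H through x*, so x* is not a strict local extremum.)

degen


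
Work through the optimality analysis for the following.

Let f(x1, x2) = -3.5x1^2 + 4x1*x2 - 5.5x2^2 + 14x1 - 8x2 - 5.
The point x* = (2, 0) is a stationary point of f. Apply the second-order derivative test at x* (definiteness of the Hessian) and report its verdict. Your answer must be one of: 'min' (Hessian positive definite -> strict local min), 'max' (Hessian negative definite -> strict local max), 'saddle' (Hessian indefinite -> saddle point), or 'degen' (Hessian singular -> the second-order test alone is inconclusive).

Compute the Hessian H = grad^2 f:
  H = [[-7, 4], [4, -11]]
Verify stationarity: grad f(x*) = H x* + g = (0, 0).
Eigenvalues of H: -13.4721, -4.5279.
Both eigenvalues < 0, so H is negative definite -> x* is a strict local max.

max


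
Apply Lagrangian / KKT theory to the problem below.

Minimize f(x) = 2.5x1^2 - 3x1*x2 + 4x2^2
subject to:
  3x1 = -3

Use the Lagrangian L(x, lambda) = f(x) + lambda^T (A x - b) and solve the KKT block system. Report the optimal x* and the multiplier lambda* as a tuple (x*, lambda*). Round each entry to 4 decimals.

Form the Lagrangian:
  L(x, lambda) = (1/2) x^T Q x + c^T x + lambda^T (A x - b)
Stationarity (grad_x L = 0): Q x + c + A^T lambda = 0.
Primal feasibility: A x = b.

This gives the KKT block system:
  [ Q   A^T ] [ x     ]   [-c ]
  [ A    0  ] [ lambda ] = [ b ]

Solving the linear system:
  x*      = (-1, -0.375)
  lambda* = (1.2917)
  f(x*)   = 1.9375

x* = (-1, -0.375), lambda* = (1.2917)


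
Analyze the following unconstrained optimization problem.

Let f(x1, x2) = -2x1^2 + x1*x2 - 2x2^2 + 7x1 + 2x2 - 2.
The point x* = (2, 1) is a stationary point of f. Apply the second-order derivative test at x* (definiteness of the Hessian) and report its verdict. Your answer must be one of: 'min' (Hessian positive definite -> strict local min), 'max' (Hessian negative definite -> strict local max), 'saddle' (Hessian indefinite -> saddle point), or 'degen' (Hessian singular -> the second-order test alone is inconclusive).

Compute the Hessian H = grad^2 f:
  H = [[-4, 1], [1, -4]]
Verify stationarity: grad f(x*) = H x* + g = (0, 0).
Eigenvalues of H: -5, -3.
Both eigenvalues < 0, so H is negative definite -> x* is a strict local max.

max


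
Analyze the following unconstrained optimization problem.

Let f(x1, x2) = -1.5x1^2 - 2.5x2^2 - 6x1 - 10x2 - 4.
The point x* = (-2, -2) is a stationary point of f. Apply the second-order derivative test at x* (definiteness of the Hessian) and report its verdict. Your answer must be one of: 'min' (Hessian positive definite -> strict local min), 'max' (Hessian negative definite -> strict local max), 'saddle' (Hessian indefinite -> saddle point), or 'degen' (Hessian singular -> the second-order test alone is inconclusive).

Compute the Hessian H = grad^2 f:
  H = [[-3, 0], [0, -5]]
Verify stationarity: grad f(x*) = H x* + g = (0, 0).
Eigenvalues of H: -5, -3.
Both eigenvalues < 0, so H is negative definite -> x* is a strict local max.

max


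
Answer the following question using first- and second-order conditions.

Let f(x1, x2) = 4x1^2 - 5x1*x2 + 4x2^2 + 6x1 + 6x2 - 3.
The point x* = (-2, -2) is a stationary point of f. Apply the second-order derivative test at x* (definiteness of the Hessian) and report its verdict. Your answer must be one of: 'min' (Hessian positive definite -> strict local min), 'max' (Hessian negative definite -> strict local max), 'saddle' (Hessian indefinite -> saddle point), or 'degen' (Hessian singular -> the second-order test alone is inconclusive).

Compute the Hessian H = grad^2 f:
  H = [[8, -5], [-5, 8]]
Verify stationarity: grad f(x*) = H x* + g = (0, 0).
Eigenvalues of H: 3, 13.
Both eigenvalues > 0, so H is positive definite -> x* is a strict local min.

min


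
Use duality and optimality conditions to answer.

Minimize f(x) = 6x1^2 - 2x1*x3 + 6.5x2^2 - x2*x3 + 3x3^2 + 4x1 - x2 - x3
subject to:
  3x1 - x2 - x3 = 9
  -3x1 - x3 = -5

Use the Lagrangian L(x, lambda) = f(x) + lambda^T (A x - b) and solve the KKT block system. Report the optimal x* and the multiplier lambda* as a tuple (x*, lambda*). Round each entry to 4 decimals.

Form the Lagrangian:
  L(x, lambda) = (1/2) x^T Q x + c^T x + lambda^T (A x - b)
Stationarity (grad_x L = 0): Q x + c + A^T lambda = 0.
Primal feasibility: A x = b.

This gives the KKT block system:
  [ Q   A^T ] [ x     ]   [-c ]
  [ A    0  ] [ lambda ] = [ b ]

Solving the linear system:
  x*      = (2.1701, -0.9794, -1.5103)
  lambda* = (-12.2216, -1.201)
  f(x*)   = 57.5799

x* = (2.1701, -0.9794, -1.5103), lambda* = (-12.2216, -1.201)


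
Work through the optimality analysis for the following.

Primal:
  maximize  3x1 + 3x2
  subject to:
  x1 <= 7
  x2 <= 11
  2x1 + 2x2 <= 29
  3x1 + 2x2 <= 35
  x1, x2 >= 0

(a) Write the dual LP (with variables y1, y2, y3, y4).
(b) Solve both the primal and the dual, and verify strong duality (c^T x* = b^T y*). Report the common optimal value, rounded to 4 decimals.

The standard primal-dual pair for 'max c^T x s.t. A x <= b, x >= 0' is:
  Dual:  min b^T y  s.t.  A^T y >= c,  y >= 0.

So the dual LP is:
  minimize  7y1 + 11y2 + 29y3 + 35y4
  subject to:
    y1 + 2y3 + 3y4 >= 3
    y2 + 2y3 + 2y4 >= 3
    y1, y2, y3, y4 >= 0

Solving the primal: x* = (6, 8.5).
  primal value c^T x* = 43.5.
Solving the dual: y* = (0, 0, 1.5, 0).
  dual value b^T y* = 43.5.
Strong duality: c^T x* = b^T y*. Confirmed.

43.5


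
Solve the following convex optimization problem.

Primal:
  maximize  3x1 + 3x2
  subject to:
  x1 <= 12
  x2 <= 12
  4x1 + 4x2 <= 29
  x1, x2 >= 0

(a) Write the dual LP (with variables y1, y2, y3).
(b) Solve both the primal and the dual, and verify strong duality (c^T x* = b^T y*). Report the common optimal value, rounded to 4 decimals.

The standard primal-dual pair for 'max c^T x s.t. A x <= b, x >= 0' is:
  Dual:  min b^T y  s.t.  A^T y >= c,  y >= 0.

So the dual LP is:
  minimize  12y1 + 12y2 + 29y3
  subject to:
    y1 + 4y3 >= 3
    y2 + 4y3 >= 3
    y1, y2, y3 >= 0

Solving the primal: x* = (7.25, 0).
  primal value c^T x* = 21.75.
Solving the dual: y* = (0, 0, 0.75).
  dual value b^T y* = 21.75.
Strong duality: c^T x* = b^T y*. Confirmed.

21.75


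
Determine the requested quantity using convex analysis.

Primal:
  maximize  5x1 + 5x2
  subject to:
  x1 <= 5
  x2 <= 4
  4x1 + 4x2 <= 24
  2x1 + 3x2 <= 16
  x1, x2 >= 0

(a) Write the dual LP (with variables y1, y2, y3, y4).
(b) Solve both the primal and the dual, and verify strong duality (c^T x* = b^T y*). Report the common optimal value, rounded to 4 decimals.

The standard primal-dual pair for 'max c^T x s.t. A x <= b, x >= 0' is:
  Dual:  min b^T y  s.t.  A^T y >= c,  y >= 0.

So the dual LP is:
  minimize  5y1 + 4y2 + 24y3 + 16y4
  subject to:
    y1 + 4y3 + 2y4 >= 5
    y2 + 4y3 + 3y4 >= 5
    y1, y2, y3, y4 >= 0

Solving the primal: x* = (5, 1).
  primal value c^T x* = 30.
Solving the dual: y* = (0, 0, 1.25, 0).
  dual value b^T y* = 30.
Strong duality: c^T x* = b^T y*. Confirmed.

30


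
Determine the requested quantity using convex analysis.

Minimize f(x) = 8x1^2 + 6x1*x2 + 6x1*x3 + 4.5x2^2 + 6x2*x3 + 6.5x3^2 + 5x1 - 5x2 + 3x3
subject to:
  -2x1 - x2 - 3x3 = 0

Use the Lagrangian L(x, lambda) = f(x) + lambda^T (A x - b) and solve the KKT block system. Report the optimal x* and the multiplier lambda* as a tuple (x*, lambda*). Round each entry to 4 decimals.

Form the Lagrangian:
  L(x, lambda) = (1/2) x^T Q x + c^T x + lambda^T (A x - b)
Stationarity (grad_x L = 0): Q x + c + A^T lambda = 0.
Primal feasibility: A x = b.

This gives the KKT block system:
  [ Q   A^T ] [ x     ]   [-c ]
  [ A    0  ] [ lambda ] = [ b ]

Solving the linear system:
  x*      = (-0.4558, 1.1354, -0.0746)
  lambda* = (2.0359)
  f(x*)   = -4.0898

x* = (-0.4558, 1.1354, -0.0746), lambda* = (2.0359)
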